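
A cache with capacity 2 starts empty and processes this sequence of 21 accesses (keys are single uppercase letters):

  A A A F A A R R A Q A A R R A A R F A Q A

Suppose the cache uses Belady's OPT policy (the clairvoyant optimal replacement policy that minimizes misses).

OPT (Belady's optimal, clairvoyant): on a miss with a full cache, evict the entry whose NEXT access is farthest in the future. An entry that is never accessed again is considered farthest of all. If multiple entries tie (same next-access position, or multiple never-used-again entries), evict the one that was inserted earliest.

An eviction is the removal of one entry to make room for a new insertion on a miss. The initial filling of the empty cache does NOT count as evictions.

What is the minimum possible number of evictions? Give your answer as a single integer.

Answer: 5

Derivation:
OPT (Belady) simulation (capacity=2):
  1. access A: MISS. Cache: [A]
  2. access A: HIT. Next use of A: step 3. Cache: [A]
  3. access A: HIT. Next use of A: step 5. Cache: [A]
  4. access F: MISS. Cache: [A F]
  5. access A: HIT. Next use of A: step 6. Cache: [A F]
  6. access A: HIT. Next use of A: step 9. Cache: [A F]
  7. access R: MISS, evict F (next use: step 18). Cache: [A R]
  8. access R: HIT. Next use of R: step 13. Cache: [A R]
  9. access A: HIT. Next use of A: step 11. Cache: [A R]
  10. access Q: MISS, evict R (next use: step 13). Cache: [A Q]
  11. access A: HIT. Next use of A: step 12. Cache: [A Q]
  12. access A: HIT. Next use of A: step 15. Cache: [A Q]
  13. access R: MISS, evict Q (next use: step 20). Cache: [A R]
  14. access R: HIT. Next use of R: step 17. Cache: [A R]
  15. access A: HIT. Next use of A: step 16. Cache: [A R]
  16. access A: HIT. Next use of A: step 19. Cache: [A R]
  17. access R: HIT. Next use of R: never. Cache: [A R]
  18. access F: MISS, evict R (next use: never). Cache: [A F]
  19. access A: HIT. Next use of A: step 21. Cache: [A F]
  20. access Q: MISS, evict F (next use: never). Cache: [A Q]
  21. access A: HIT. Next use of A: never. Cache: [A Q]
Total: 14 hits, 7 misses, 5 evictions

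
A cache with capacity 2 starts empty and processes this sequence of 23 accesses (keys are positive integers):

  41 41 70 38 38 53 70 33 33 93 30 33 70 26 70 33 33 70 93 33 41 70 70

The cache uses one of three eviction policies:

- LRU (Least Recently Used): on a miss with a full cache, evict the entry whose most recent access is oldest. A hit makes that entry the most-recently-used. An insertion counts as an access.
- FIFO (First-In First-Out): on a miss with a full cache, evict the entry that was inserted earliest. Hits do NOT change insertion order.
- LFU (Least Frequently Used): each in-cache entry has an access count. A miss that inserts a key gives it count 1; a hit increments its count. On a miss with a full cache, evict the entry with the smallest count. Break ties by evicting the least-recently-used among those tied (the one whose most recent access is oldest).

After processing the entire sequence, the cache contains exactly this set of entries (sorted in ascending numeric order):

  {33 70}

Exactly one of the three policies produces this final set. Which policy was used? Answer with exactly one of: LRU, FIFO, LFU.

Answer: LFU

Derivation:
Simulating under each policy and comparing final sets:
  LRU: final set = {41 70} -> differs
  FIFO: final set = {41 70} -> differs
  LFU: final set = {33 70} -> MATCHES target
Only LFU produces the target set.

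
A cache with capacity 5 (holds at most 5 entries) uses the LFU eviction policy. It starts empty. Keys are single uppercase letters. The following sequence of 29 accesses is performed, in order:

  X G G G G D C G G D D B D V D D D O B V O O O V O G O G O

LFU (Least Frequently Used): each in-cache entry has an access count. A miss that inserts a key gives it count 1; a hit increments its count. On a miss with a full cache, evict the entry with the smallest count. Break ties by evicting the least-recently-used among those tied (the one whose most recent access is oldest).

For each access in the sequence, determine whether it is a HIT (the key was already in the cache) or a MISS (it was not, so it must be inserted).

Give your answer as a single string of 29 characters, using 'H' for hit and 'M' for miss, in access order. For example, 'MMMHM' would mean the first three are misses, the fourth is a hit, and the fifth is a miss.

Answer: MMHHHMMHHHHMHMHHHMHHHHHHHHHHH

Derivation:
LFU simulation (capacity=5):
  1. access X: MISS. Cache: [X(c=1)]
  2. access G: MISS. Cache: [X(c=1) G(c=1)]
  3. access G: HIT, count now 2. Cache: [X(c=1) G(c=2)]
  4. access G: HIT, count now 3. Cache: [X(c=1) G(c=3)]
  5. access G: HIT, count now 4. Cache: [X(c=1) G(c=4)]
  6. access D: MISS. Cache: [X(c=1) D(c=1) G(c=4)]
  7. access C: MISS. Cache: [X(c=1) D(c=1) C(c=1) G(c=4)]
  8. access G: HIT, count now 5. Cache: [X(c=1) D(c=1) C(c=1) G(c=5)]
  9. access G: HIT, count now 6. Cache: [X(c=1) D(c=1) C(c=1) G(c=6)]
  10. access D: HIT, count now 2. Cache: [X(c=1) C(c=1) D(c=2) G(c=6)]
  11. access D: HIT, count now 3. Cache: [X(c=1) C(c=1) D(c=3) G(c=6)]
  12. access B: MISS. Cache: [X(c=1) C(c=1) B(c=1) D(c=3) G(c=6)]
  13. access D: HIT, count now 4. Cache: [X(c=1) C(c=1) B(c=1) D(c=4) G(c=6)]
  14. access V: MISS, evict X(c=1). Cache: [C(c=1) B(c=1) V(c=1) D(c=4) G(c=6)]
  15. access D: HIT, count now 5. Cache: [C(c=1) B(c=1) V(c=1) D(c=5) G(c=6)]
  16. access D: HIT, count now 6. Cache: [C(c=1) B(c=1) V(c=1) G(c=6) D(c=6)]
  17. access D: HIT, count now 7. Cache: [C(c=1) B(c=1) V(c=1) G(c=6) D(c=7)]
  18. access O: MISS, evict C(c=1). Cache: [B(c=1) V(c=1) O(c=1) G(c=6) D(c=7)]
  19. access B: HIT, count now 2. Cache: [V(c=1) O(c=1) B(c=2) G(c=6) D(c=7)]
  20. access V: HIT, count now 2. Cache: [O(c=1) B(c=2) V(c=2) G(c=6) D(c=7)]
  21. access O: HIT, count now 2. Cache: [B(c=2) V(c=2) O(c=2) G(c=6) D(c=7)]
  22. access O: HIT, count now 3. Cache: [B(c=2) V(c=2) O(c=3) G(c=6) D(c=7)]
  23. access O: HIT, count now 4. Cache: [B(c=2) V(c=2) O(c=4) G(c=6) D(c=7)]
  24. access V: HIT, count now 3. Cache: [B(c=2) V(c=3) O(c=4) G(c=6) D(c=7)]
  25. access O: HIT, count now 5. Cache: [B(c=2) V(c=3) O(c=5) G(c=6) D(c=7)]
  26. access G: HIT, count now 7. Cache: [B(c=2) V(c=3) O(c=5) D(c=7) G(c=7)]
  27. access O: HIT, count now 6. Cache: [B(c=2) V(c=3) O(c=6) D(c=7) G(c=7)]
  28. access G: HIT, count now 8. Cache: [B(c=2) V(c=3) O(c=6) D(c=7) G(c=8)]
  29. access O: HIT, count now 7. Cache: [B(c=2) V(c=3) D(c=7) O(c=7) G(c=8)]
Total: 22 hits, 7 misses, 2 evictions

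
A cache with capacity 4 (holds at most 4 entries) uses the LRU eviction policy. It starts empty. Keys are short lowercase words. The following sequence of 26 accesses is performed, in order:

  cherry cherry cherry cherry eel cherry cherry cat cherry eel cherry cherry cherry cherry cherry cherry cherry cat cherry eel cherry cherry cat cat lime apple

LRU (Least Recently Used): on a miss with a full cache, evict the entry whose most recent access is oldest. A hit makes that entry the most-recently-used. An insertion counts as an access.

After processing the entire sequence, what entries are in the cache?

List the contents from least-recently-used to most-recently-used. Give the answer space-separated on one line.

LRU simulation (capacity=4):
  1. access cherry: MISS. Cache (LRU->MRU): [cherry]
  2. access cherry: HIT. Cache (LRU->MRU): [cherry]
  3. access cherry: HIT. Cache (LRU->MRU): [cherry]
  4. access cherry: HIT. Cache (LRU->MRU): [cherry]
  5. access eel: MISS. Cache (LRU->MRU): [cherry eel]
  6. access cherry: HIT. Cache (LRU->MRU): [eel cherry]
  7. access cherry: HIT. Cache (LRU->MRU): [eel cherry]
  8. access cat: MISS. Cache (LRU->MRU): [eel cherry cat]
  9. access cherry: HIT. Cache (LRU->MRU): [eel cat cherry]
  10. access eel: HIT. Cache (LRU->MRU): [cat cherry eel]
  11. access cherry: HIT. Cache (LRU->MRU): [cat eel cherry]
  12. access cherry: HIT. Cache (LRU->MRU): [cat eel cherry]
  13. access cherry: HIT. Cache (LRU->MRU): [cat eel cherry]
  14. access cherry: HIT. Cache (LRU->MRU): [cat eel cherry]
  15. access cherry: HIT. Cache (LRU->MRU): [cat eel cherry]
  16. access cherry: HIT. Cache (LRU->MRU): [cat eel cherry]
  17. access cherry: HIT. Cache (LRU->MRU): [cat eel cherry]
  18. access cat: HIT. Cache (LRU->MRU): [eel cherry cat]
  19. access cherry: HIT. Cache (LRU->MRU): [eel cat cherry]
  20. access eel: HIT. Cache (LRU->MRU): [cat cherry eel]
  21. access cherry: HIT. Cache (LRU->MRU): [cat eel cherry]
  22. access cherry: HIT. Cache (LRU->MRU): [cat eel cherry]
  23. access cat: HIT. Cache (LRU->MRU): [eel cherry cat]
  24. access cat: HIT. Cache (LRU->MRU): [eel cherry cat]
  25. access lime: MISS. Cache (LRU->MRU): [eel cherry cat lime]
  26. access apple: MISS, evict eel. Cache (LRU->MRU): [cherry cat lime apple]
Total: 21 hits, 5 misses, 1 evictions

Answer: cherry cat lime apple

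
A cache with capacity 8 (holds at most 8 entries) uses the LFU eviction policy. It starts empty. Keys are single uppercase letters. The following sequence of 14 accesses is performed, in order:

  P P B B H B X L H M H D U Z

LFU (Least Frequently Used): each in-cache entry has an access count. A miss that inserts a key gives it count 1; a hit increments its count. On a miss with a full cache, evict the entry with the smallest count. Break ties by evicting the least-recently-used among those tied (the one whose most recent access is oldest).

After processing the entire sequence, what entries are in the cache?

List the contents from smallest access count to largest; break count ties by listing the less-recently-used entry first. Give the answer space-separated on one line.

Answer: L M D U Z P B H

Derivation:
LFU simulation (capacity=8):
  1. access P: MISS. Cache: [P(c=1)]
  2. access P: HIT, count now 2. Cache: [P(c=2)]
  3. access B: MISS. Cache: [B(c=1) P(c=2)]
  4. access B: HIT, count now 2. Cache: [P(c=2) B(c=2)]
  5. access H: MISS. Cache: [H(c=1) P(c=2) B(c=2)]
  6. access B: HIT, count now 3. Cache: [H(c=1) P(c=2) B(c=3)]
  7. access X: MISS. Cache: [H(c=1) X(c=1) P(c=2) B(c=3)]
  8. access L: MISS. Cache: [H(c=1) X(c=1) L(c=1) P(c=2) B(c=3)]
  9. access H: HIT, count now 2. Cache: [X(c=1) L(c=1) P(c=2) H(c=2) B(c=3)]
  10. access M: MISS. Cache: [X(c=1) L(c=1) M(c=1) P(c=2) H(c=2) B(c=3)]
  11. access H: HIT, count now 3. Cache: [X(c=1) L(c=1) M(c=1) P(c=2) B(c=3) H(c=3)]
  12. access D: MISS. Cache: [X(c=1) L(c=1) M(c=1) D(c=1) P(c=2) B(c=3) H(c=3)]
  13. access U: MISS. Cache: [X(c=1) L(c=1) M(c=1) D(c=1) U(c=1) P(c=2) B(c=3) H(c=3)]
  14. access Z: MISS, evict X(c=1). Cache: [L(c=1) M(c=1) D(c=1) U(c=1) Z(c=1) P(c=2) B(c=3) H(c=3)]
Total: 5 hits, 9 misses, 1 evictions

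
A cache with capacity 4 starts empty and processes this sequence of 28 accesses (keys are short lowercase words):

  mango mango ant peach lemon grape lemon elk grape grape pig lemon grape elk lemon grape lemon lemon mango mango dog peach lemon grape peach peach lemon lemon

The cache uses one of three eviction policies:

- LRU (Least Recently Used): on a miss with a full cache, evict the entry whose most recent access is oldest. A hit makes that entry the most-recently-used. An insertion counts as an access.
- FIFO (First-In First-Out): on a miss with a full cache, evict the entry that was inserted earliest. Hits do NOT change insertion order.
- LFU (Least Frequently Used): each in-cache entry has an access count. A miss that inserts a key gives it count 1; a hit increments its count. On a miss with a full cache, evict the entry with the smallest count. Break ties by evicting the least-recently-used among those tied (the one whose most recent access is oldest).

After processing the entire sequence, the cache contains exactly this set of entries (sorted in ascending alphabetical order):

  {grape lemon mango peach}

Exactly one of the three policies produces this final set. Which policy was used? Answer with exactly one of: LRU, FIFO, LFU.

Answer: LFU

Derivation:
Simulating under each policy and comparing final sets:
  LRU: final set = {dog grape lemon peach} -> differs
  FIFO: final set = {dog grape lemon peach} -> differs
  LFU: final set = {grape lemon mango peach} -> MATCHES target
Only LFU produces the target set.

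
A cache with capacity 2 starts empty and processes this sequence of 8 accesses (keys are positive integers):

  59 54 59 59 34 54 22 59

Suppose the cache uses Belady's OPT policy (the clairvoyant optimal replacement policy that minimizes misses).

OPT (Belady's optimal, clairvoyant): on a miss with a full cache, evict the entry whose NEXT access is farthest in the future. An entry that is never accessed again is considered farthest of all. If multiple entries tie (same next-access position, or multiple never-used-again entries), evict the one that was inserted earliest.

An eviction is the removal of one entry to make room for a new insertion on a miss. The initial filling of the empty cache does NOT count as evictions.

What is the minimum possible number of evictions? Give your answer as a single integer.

OPT (Belady) simulation (capacity=2):
  1. access 59: MISS. Cache: [59]
  2. access 54: MISS. Cache: [59 54]
  3. access 59: HIT. Next use of 59: step 4. Cache: [59 54]
  4. access 59: HIT. Next use of 59: step 8. Cache: [59 54]
  5. access 34: MISS, evict 59 (next use: step 8). Cache: [54 34]
  6. access 54: HIT. Next use of 54: never. Cache: [54 34]
  7. access 22: MISS, evict 54 (next use: never). Cache: [34 22]
  8. access 59: MISS, evict 34 (next use: never). Cache: [22 59]
Total: 3 hits, 5 misses, 3 evictions

Answer: 3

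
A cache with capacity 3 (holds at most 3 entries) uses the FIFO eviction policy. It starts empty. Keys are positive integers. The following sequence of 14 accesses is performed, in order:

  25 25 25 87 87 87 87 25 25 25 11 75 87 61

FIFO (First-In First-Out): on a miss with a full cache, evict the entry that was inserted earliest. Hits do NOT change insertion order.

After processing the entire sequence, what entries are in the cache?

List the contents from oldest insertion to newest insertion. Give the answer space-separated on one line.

Answer: 11 75 61

Derivation:
FIFO simulation (capacity=3):
  1. access 25: MISS. Cache (old->new): [25]
  2. access 25: HIT. Cache (old->new): [25]
  3. access 25: HIT. Cache (old->new): [25]
  4. access 87: MISS. Cache (old->new): [25 87]
  5. access 87: HIT. Cache (old->new): [25 87]
  6. access 87: HIT. Cache (old->new): [25 87]
  7. access 87: HIT. Cache (old->new): [25 87]
  8. access 25: HIT. Cache (old->new): [25 87]
  9. access 25: HIT. Cache (old->new): [25 87]
  10. access 25: HIT. Cache (old->new): [25 87]
  11. access 11: MISS. Cache (old->new): [25 87 11]
  12. access 75: MISS, evict 25. Cache (old->new): [87 11 75]
  13. access 87: HIT. Cache (old->new): [87 11 75]
  14. access 61: MISS, evict 87. Cache (old->new): [11 75 61]
Total: 9 hits, 5 misses, 2 evictions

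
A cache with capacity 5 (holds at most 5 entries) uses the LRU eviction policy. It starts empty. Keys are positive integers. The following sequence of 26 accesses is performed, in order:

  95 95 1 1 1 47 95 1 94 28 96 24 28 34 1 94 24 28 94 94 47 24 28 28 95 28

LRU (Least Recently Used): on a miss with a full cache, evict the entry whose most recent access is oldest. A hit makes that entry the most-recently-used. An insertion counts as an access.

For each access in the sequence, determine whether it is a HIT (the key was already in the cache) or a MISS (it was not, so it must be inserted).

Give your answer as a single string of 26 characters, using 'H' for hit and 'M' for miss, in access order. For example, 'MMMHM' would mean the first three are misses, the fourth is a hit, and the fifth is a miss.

LRU simulation (capacity=5):
  1. access 95: MISS. Cache (LRU->MRU): [95]
  2. access 95: HIT. Cache (LRU->MRU): [95]
  3. access 1: MISS. Cache (LRU->MRU): [95 1]
  4. access 1: HIT. Cache (LRU->MRU): [95 1]
  5. access 1: HIT. Cache (LRU->MRU): [95 1]
  6. access 47: MISS. Cache (LRU->MRU): [95 1 47]
  7. access 95: HIT. Cache (LRU->MRU): [1 47 95]
  8. access 1: HIT. Cache (LRU->MRU): [47 95 1]
  9. access 94: MISS. Cache (LRU->MRU): [47 95 1 94]
  10. access 28: MISS. Cache (LRU->MRU): [47 95 1 94 28]
  11. access 96: MISS, evict 47. Cache (LRU->MRU): [95 1 94 28 96]
  12. access 24: MISS, evict 95. Cache (LRU->MRU): [1 94 28 96 24]
  13. access 28: HIT. Cache (LRU->MRU): [1 94 96 24 28]
  14. access 34: MISS, evict 1. Cache (LRU->MRU): [94 96 24 28 34]
  15. access 1: MISS, evict 94. Cache (LRU->MRU): [96 24 28 34 1]
  16. access 94: MISS, evict 96. Cache (LRU->MRU): [24 28 34 1 94]
  17. access 24: HIT. Cache (LRU->MRU): [28 34 1 94 24]
  18. access 28: HIT. Cache (LRU->MRU): [34 1 94 24 28]
  19. access 94: HIT. Cache (LRU->MRU): [34 1 24 28 94]
  20. access 94: HIT. Cache (LRU->MRU): [34 1 24 28 94]
  21. access 47: MISS, evict 34. Cache (LRU->MRU): [1 24 28 94 47]
  22. access 24: HIT. Cache (LRU->MRU): [1 28 94 47 24]
  23. access 28: HIT. Cache (LRU->MRU): [1 94 47 24 28]
  24. access 28: HIT. Cache (LRU->MRU): [1 94 47 24 28]
  25. access 95: MISS, evict 1. Cache (LRU->MRU): [94 47 24 28 95]
  26. access 28: HIT. Cache (LRU->MRU): [94 47 24 95 28]
Total: 14 hits, 12 misses, 7 evictions

Answer: MHMHHMHHMMMMHMMMHHHHMHHHMH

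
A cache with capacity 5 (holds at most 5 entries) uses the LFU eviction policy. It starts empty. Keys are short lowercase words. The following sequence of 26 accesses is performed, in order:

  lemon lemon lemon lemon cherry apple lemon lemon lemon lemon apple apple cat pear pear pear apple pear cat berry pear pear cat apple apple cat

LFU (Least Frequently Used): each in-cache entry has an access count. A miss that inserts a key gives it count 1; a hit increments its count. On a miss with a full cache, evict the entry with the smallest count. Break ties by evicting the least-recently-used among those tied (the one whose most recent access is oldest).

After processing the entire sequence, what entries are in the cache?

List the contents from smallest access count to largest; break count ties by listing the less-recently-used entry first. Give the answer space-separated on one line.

Answer: berry cat pear apple lemon

Derivation:
LFU simulation (capacity=5):
  1. access lemon: MISS. Cache: [lemon(c=1)]
  2. access lemon: HIT, count now 2. Cache: [lemon(c=2)]
  3. access lemon: HIT, count now 3. Cache: [lemon(c=3)]
  4. access lemon: HIT, count now 4. Cache: [lemon(c=4)]
  5. access cherry: MISS. Cache: [cherry(c=1) lemon(c=4)]
  6. access apple: MISS. Cache: [cherry(c=1) apple(c=1) lemon(c=4)]
  7. access lemon: HIT, count now 5. Cache: [cherry(c=1) apple(c=1) lemon(c=5)]
  8. access lemon: HIT, count now 6. Cache: [cherry(c=1) apple(c=1) lemon(c=6)]
  9. access lemon: HIT, count now 7. Cache: [cherry(c=1) apple(c=1) lemon(c=7)]
  10. access lemon: HIT, count now 8. Cache: [cherry(c=1) apple(c=1) lemon(c=8)]
  11. access apple: HIT, count now 2. Cache: [cherry(c=1) apple(c=2) lemon(c=8)]
  12. access apple: HIT, count now 3. Cache: [cherry(c=1) apple(c=3) lemon(c=8)]
  13. access cat: MISS. Cache: [cherry(c=1) cat(c=1) apple(c=3) lemon(c=8)]
  14. access pear: MISS. Cache: [cherry(c=1) cat(c=1) pear(c=1) apple(c=3) lemon(c=8)]
  15. access pear: HIT, count now 2. Cache: [cherry(c=1) cat(c=1) pear(c=2) apple(c=3) lemon(c=8)]
  16. access pear: HIT, count now 3. Cache: [cherry(c=1) cat(c=1) apple(c=3) pear(c=3) lemon(c=8)]
  17. access apple: HIT, count now 4. Cache: [cherry(c=1) cat(c=1) pear(c=3) apple(c=4) lemon(c=8)]
  18. access pear: HIT, count now 4. Cache: [cherry(c=1) cat(c=1) apple(c=4) pear(c=4) lemon(c=8)]
  19. access cat: HIT, count now 2. Cache: [cherry(c=1) cat(c=2) apple(c=4) pear(c=4) lemon(c=8)]
  20. access berry: MISS, evict cherry(c=1). Cache: [berry(c=1) cat(c=2) apple(c=4) pear(c=4) lemon(c=8)]
  21. access pear: HIT, count now 5. Cache: [berry(c=1) cat(c=2) apple(c=4) pear(c=5) lemon(c=8)]
  22. access pear: HIT, count now 6. Cache: [berry(c=1) cat(c=2) apple(c=4) pear(c=6) lemon(c=8)]
  23. access cat: HIT, count now 3. Cache: [berry(c=1) cat(c=3) apple(c=4) pear(c=6) lemon(c=8)]
  24. access apple: HIT, count now 5. Cache: [berry(c=1) cat(c=3) apple(c=5) pear(c=6) lemon(c=8)]
  25. access apple: HIT, count now 6. Cache: [berry(c=1) cat(c=3) pear(c=6) apple(c=6) lemon(c=8)]
  26. access cat: HIT, count now 4. Cache: [berry(c=1) cat(c=4) pear(c=6) apple(c=6) lemon(c=8)]
Total: 20 hits, 6 misses, 1 evictions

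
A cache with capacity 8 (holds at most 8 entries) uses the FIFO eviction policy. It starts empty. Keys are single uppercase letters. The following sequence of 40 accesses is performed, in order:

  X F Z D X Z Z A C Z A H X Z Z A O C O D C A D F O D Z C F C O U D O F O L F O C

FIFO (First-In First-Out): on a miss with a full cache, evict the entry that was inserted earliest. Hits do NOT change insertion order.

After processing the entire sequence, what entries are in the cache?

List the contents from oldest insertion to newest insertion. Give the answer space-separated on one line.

Answer: D A C H O U L F

Derivation:
FIFO simulation (capacity=8):
  1. access X: MISS. Cache (old->new): [X]
  2. access F: MISS. Cache (old->new): [X F]
  3. access Z: MISS. Cache (old->new): [X F Z]
  4. access D: MISS. Cache (old->new): [X F Z D]
  5. access X: HIT. Cache (old->new): [X F Z D]
  6. access Z: HIT. Cache (old->new): [X F Z D]
  7. access Z: HIT. Cache (old->new): [X F Z D]
  8. access A: MISS. Cache (old->new): [X F Z D A]
  9. access C: MISS. Cache (old->new): [X F Z D A C]
  10. access Z: HIT. Cache (old->new): [X F Z D A C]
  11. access A: HIT. Cache (old->new): [X F Z D A C]
  12. access H: MISS. Cache (old->new): [X F Z D A C H]
  13. access X: HIT. Cache (old->new): [X F Z D A C H]
  14. access Z: HIT. Cache (old->new): [X F Z D A C H]
  15. access Z: HIT. Cache (old->new): [X F Z D A C H]
  16. access A: HIT. Cache (old->new): [X F Z D A C H]
  17. access O: MISS. Cache (old->new): [X F Z D A C H O]
  18. access C: HIT. Cache (old->new): [X F Z D A C H O]
  19. access O: HIT. Cache (old->new): [X F Z D A C H O]
  20. access D: HIT. Cache (old->new): [X F Z D A C H O]
  21. access C: HIT. Cache (old->new): [X F Z D A C H O]
  22. access A: HIT. Cache (old->new): [X F Z D A C H O]
  23. access D: HIT. Cache (old->new): [X F Z D A C H O]
  24. access F: HIT. Cache (old->new): [X F Z D A C H O]
  25. access O: HIT. Cache (old->new): [X F Z D A C H O]
  26. access D: HIT. Cache (old->new): [X F Z D A C H O]
  27. access Z: HIT. Cache (old->new): [X F Z D A C H O]
  28. access C: HIT. Cache (old->new): [X F Z D A C H O]
  29. access F: HIT. Cache (old->new): [X F Z D A C H O]
  30. access C: HIT. Cache (old->new): [X F Z D A C H O]
  31. access O: HIT. Cache (old->new): [X F Z D A C H O]
  32. access U: MISS, evict X. Cache (old->new): [F Z D A C H O U]
  33. access D: HIT. Cache (old->new): [F Z D A C H O U]
  34. access O: HIT. Cache (old->new): [F Z D A C H O U]
  35. access F: HIT. Cache (old->new): [F Z D A C H O U]
  36. access O: HIT. Cache (old->new): [F Z D A C H O U]
  37. access L: MISS, evict F. Cache (old->new): [Z D A C H O U L]
  38. access F: MISS, evict Z. Cache (old->new): [D A C H O U L F]
  39. access O: HIT. Cache (old->new): [D A C H O U L F]
  40. access C: HIT. Cache (old->new): [D A C H O U L F]
Total: 29 hits, 11 misses, 3 evictions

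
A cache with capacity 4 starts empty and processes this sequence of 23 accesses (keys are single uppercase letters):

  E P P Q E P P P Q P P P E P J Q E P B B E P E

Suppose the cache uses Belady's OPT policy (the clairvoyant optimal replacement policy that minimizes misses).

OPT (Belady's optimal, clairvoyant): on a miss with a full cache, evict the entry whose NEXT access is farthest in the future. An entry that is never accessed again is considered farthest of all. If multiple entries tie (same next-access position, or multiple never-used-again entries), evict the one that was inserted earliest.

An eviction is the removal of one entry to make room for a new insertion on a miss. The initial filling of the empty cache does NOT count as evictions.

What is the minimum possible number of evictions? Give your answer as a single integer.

Answer: 1

Derivation:
OPT (Belady) simulation (capacity=4):
  1. access E: MISS. Cache: [E]
  2. access P: MISS. Cache: [E P]
  3. access P: HIT. Next use of P: step 6. Cache: [E P]
  4. access Q: MISS. Cache: [E P Q]
  5. access E: HIT. Next use of E: step 13. Cache: [E P Q]
  6. access P: HIT. Next use of P: step 7. Cache: [E P Q]
  7. access P: HIT. Next use of P: step 8. Cache: [E P Q]
  8. access P: HIT. Next use of P: step 10. Cache: [E P Q]
  9. access Q: HIT. Next use of Q: step 16. Cache: [E P Q]
  10. access P: HIT. Next use of P: step 11. Cache: [E P Q]
  11. access P: HIT. Next use of P: step 12. Cache: [E P Q]
  12. access P: HIT. Next use of P: step 14. Cache: [E P Q]
  13. access E: HIT. Next use of E: step 17. Cache: [E P Q]
  14. access P: HIT. Next use of P: step 18. Cache: [E P Q]
  15. access J: MISS. Cache: [E P Q J]
  16. access Q: HIT. Next use of Q: never. Cache: [E P Q J]
  17. access E: HIT. Next use of E: step 21. Cache: [E P Q J]
  18. access P: HIT. Next use of P: step 22. Cache: [E P Q J]
  19. access B: MISS, evict Q (next use: never). Cache: [E P J B]
  20. access B: HIT. Next use of B: never. Cache: [E P J B]
  21. access E: HIT. Next use of E: step 23. Cache: [E P J B]
  22. access P: HIT. Next use of P: never. Cache: [E P J B]
  23. access E: HIT. Next use of E: never. Cache: [E P J B]
Total: 18 hits, 5 misses, 1 evictions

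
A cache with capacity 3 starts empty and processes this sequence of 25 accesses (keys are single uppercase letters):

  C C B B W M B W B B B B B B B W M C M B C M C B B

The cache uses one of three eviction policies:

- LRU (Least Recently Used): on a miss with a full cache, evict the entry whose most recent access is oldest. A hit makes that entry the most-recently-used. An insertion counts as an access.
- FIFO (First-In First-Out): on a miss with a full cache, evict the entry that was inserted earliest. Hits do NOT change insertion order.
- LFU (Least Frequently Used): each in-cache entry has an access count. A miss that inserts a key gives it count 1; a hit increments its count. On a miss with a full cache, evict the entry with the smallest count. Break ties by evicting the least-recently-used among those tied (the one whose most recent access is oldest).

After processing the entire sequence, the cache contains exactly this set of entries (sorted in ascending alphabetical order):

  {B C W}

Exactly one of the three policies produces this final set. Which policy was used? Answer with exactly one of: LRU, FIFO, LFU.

Answer: LFU

Derivation:
Simulating under each policy and comparing final sets:
  LRU: final set = {B C M} -> differs
  FIFO: final set = {B C M} -> differs
  LFU: final set = {B C W} -> MATCHES target
Only LFU produces the target set.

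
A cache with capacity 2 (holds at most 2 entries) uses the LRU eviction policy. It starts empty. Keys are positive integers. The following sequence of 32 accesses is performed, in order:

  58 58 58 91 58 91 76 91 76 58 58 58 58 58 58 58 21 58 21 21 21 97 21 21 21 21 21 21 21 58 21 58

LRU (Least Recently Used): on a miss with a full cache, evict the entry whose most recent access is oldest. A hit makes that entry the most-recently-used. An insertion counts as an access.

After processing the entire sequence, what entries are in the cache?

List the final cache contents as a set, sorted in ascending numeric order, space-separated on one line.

Answer: 21 58

Derivation:
LRU simulation (capacity=2):
  1. access 58: MISS. Cache (LRU->MRU): [58]
  2. access 58: HIT. Cache (LRU->MRU): [58]
  3. access 58: HIT. Cache (LRU->MRU): [58]
  4. access 91: MISS. Cache (LRU->MRU): [58 91]
  5. access 58: HIT. Cache (LRU->MRU): [91 58]
  6. access 91: HIT. Cache (LRU->MRU): [58 91]
  7. access 76: MISS, evict 58. Cache (LRU->MRU): [91 76]
  8. access 91: HIT. Cache (LRU->MRU): [76 91]
  9. access 76: HIT. Cache (LRU->MRU): [91 76]
  10. access 58: MISS, evict 91. Cache (LRU->MRU): [76 58]
  11. access 58: HIT. Cache (LRU->MRU): [76 58]
  12. access 58: HIT. Cache (LRU->MRU): [76 58]
  13. access 58: HIT. Cache (LRU->MRU): [76 58]
  14. access 58: HIT. Cache (LRU->MRU): [76 58]
  15. access 58: HIT. Cache (LRU->MRU): [76 58]
  16. access 58: HIT. Cache (LRU->MRU): [76 58]
  17. access 21: MISS, evict 76. Cache (LRU->MRU): [58 21]
  18. access 58: HIT. Cache (LRU->MRU): [21 58]
  19. access 21: HIT. Cache (LRU->MRU): [58 21]
  20. access 21: HIT. Cache (LRU->MRU): [58 21]
  21. access 21: HIT. Cache (LRU->MRU): [58 21]
  22. access 97: MISS, evict 58. Cache (LRU->MRU): [21 97]
  23. access 21: HIT. Cache (LRU->MRU): [97 21]
  24. access 21: HIT. Cache (LRU->MRU): [97 21]
  25. access 21: HIT. Cache (LRU->MRU): [97 21]
  26. access 21: HIT. Cache (LRU->MRU): [97 21]
  27. access 21: HIT. Cache (LRU->MRU): [97 21]
  28. access 21: HIT. Cache (LRU->MRU): [97 21]
  29. access 21: HIT. Cache (LRU->MRU): [97 21]
  30. access 58: MISS, evict 97. Cache (LRU->MRU): [21 58]
  31. access 21: HIT. Cache (LRU->MRU): [58 21]
  32. access 58: HIT. Cache (LRU->MRU): [21 58]
Total: 25 hits, 7 misses, 5 evictions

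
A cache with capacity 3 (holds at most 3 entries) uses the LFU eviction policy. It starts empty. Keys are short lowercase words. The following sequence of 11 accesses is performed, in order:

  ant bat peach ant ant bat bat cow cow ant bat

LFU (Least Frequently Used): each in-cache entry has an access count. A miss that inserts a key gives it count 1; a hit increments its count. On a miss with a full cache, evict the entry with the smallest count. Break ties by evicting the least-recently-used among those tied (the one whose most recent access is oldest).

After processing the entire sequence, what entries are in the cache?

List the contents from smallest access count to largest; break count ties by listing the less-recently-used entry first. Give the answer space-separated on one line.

Answer: cow ant bat

Derivation:
LFU simulation (capacity=3):
  1. access ant: MISS. Cache: [ant(c=1)]
  2. access bat: MISS. Cache: [ant(c=1) bat(c=1)]
  3. access peach: MISS. Cache: [ant(c=1) bat(c=1) peach(c=1)]
  4. access ant: HIT, count now 2. Cache: [bat(c=1) peach(c=1) ant(c=2)]
  5. access ant: HIT, count now 3. Cache: [bat(c=1) peach(c=1) ant(c=3)]
  6. access bat: HIT, count now 2. Cache: [peach(c=1) bat(c=2) ant(c=3)]
  7. access bat: HIT, count now 3. Cache: [peach(c=1) ant(c=3) bat(c=3)]
  8. access cow: MISS, evict peach(c=1). Cache: [cow(c=1) ant(c=3) bat(c=3)]
  9. access cow: HIT, count now 2. Cache: [cow(c=2) ant(c=3) bat(c=3)]
  10. access ant: HIT, count now 4. Cache: [cow(c=2) bat(c=3) ant(c=4)]
  11. access bat: HIT, count now 4. Cache: [cow(c=2) ant(c=4) bat(c=4)]
Total: 7 hits, 4 misses, 1 evictions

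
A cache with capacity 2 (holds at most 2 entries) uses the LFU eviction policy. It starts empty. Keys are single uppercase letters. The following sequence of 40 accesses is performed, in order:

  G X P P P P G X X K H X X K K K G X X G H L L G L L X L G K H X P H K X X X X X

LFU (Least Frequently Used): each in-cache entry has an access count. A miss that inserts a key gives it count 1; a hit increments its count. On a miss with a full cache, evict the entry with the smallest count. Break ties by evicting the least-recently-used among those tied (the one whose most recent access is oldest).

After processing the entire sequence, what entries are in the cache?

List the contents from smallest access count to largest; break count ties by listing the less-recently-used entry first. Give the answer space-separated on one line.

Answer: P X

Derivation:
LFU simulation (capacity=2):
  1. access G: MISS. Cache: [G(c=1)]
  2. access X: MISS. Cache: [G(c=1) X(c=1)]
  3. access P: MISS, evict G(c=1). Cache: [X(c=1) P(c=1)]
  4. access P: HIT, count now 2. Cache: [X(c=1) P(c=2)]
  5. access P: HIT, count now 3. Cache: [X(c=1) P(c=3)]
  6. access P: HIT, count now 4. Cache: [X(c=1) P(c=4)]
  7. access G: MISS, evict X(c=1). Cache: [G(c=1) P(c=4)]
  8. access X: MISS, evict G(c=1). Cache: [X(c=1) P(c=4)]
  9. access X: HIT, count now 2. Cache: [X(c=2) P(c=4)]
  10. access K: MISS, evict X(c=2). Cache: [K(c=1) P(c=4)]
  11. access H: MISS, evict K(c=1). Cache: [H(c=1) P(c=4)]
  12. access X: MISS, evict H(c=1). Cache: [X(c=1) P(c=4)]
  13. access X: HIT, count now 2. Cache: [X(c=2) P(c=4)]
  14. access K: MISS, evict X(c=2). Cache: [K(c=1) P(c=4)]
  15. access K: HIT, count now 2. Cache: [K(c=2) P(c=4)]
  16. access K: HIT, count now 3. Cache: [K(c=3) P(c=4)]
  17. access G: MISS, evict K(c=3). Cache: [G(c=1) P(c=4)]
  18. access X: MISS, evict G(c=1). Cache: [X(c=1) P(c=4)]
  19. access X: HIT, count now 2. Cache: [X(c=2) P(c=4)]
  20. access G: MISS, evict X(c=2). Cache: [G(c=1) P(c=4)]
  21. access H: MISS, evict G(c=1). Cache: [H(c=1) P(c=4)]
  22. access L: MISS, evict H(c=1). Cache: [L(c=1) P(c=4)]
  23. access L: HIT, count now 2. Cache: [L(c=2) P(c=4)]
  24. access G: MISS, evict L(c=2). Cache: [G(c=1) P(c=4)]
  25. access L: MISS, evict G(c=1). Cache: [L(c=1) P(c=4)]
  26. access L: HIT, count now 2. Cache: [L(c=2) P(c=4)]
  27. access X: MISS, evict L(c=2). Cache: [X(c=1) P(c=4)]
  28. access L: MISS, evict X(c=1). Cache: [L(c=1) P(c=4)]
  29. access G: MISS, evict L(c=1). Cache: [G(c=1) P(c=4)]
  30. access K: MISS, evict G(c=1). Cache: [K(c=1) P(c=4)]
  31. access H: MISS, evict K(c=1). Cache: [H(c=1) P(c=4)]
  32. access X: MISS, evict H(c=1). Cache: [X(c=1) P(c=4)]
  33. access P: HIT, count now 5. Cache: [X(c=1) P(c=5)]
  34. access H: MISS, evict X(c=1). Cache: [H(c=1) P(c=5)]
  35. access K: MISS, evict H(c=1). Cache: [K(c=1) P(c=5)]
  36. access X: MISS, evict K(c=1). Cache: [X(c=1) P(c=5)]
  37. access X: HIT, count now 2. Cache: [X(c=2) P(c=5)]
  38. access X: HIT, count now 3. Cache: [X(c=3) P(c=5)]
  39. access X: HIT, count now 4. Cache: [X(c=4) P(c=5)]
  40. access X: HIT, count now 5. Cache: [P(c=5) X(c=5)]
Total: 15 hits, 25 misses, 23 evictions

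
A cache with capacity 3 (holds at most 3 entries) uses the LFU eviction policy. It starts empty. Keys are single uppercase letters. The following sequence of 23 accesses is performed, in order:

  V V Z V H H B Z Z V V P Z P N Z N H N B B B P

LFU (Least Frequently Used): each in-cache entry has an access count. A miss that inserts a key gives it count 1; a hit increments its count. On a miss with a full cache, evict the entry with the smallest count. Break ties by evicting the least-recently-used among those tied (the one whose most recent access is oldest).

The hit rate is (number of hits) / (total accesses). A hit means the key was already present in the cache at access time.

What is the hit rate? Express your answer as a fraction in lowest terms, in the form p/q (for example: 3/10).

LFU simulation (capacity=3):
  1. access V: MISS. Cache: [V(c=1)]
  2. access V: HIT, count now 2. Cache: [V(c=2)]
  3. access Z: MISS. Cache: [Z(c=1) V(c=2)]
  4. access V: HIT, count now 3. Cache: [Z(c=1) V(c=3)]
  5. access H: MISS. Cache: [Z(c=1) H(c=1) V(c=3)]
  6. access H: HIT, count now 2. Cache: [Z(c=1) H(c=2) V(c=3)]
  7. access B: MISS, evict Z(c=1). Cache: [B(c=1) H(c=2) V(c=3)]
  8. access Z: MISS, evict B(c=1). Cache: [Z(c=1) H(c=2) V(c=3)]
  9. access Z: HIT, count now 2. Cache: [H(c=2) Z(c=2) V(c=3)]
  10. access V: HIT, count now 4. Cache: [H(c=2) Z(c=2) V(c=4)]
  11. access V: HIT, count now 5. Cache: [H(c=2) Z(c=2) V(c=5)]
  12. access P: MISS, evict H(c=2). Cache: [P(c=1) Z(c=2) V(c=5)]
  13. access Z: HIT, count now 3. Cache: [P(c=1) Z(c=3) V(c=5)]
  14. access P: HIT, count now 2. Cache: [P(c=2) Z(c=3) V(c=5)]
  15. access N: MISS, evict P(c=2). Cache: [N(c=1) Z(c=3) V(c=5)]
  16. access Z: HIT, count now 4. Cache: [N(c=1) Z(c=4) V(c=5)]
  17. access N: HIT, count now 2. Cache: [N(c=2) Z(c=4) V(c=5)]
  18. access H: MISS, evict N(c=2). Cache: [H(c=1) Z(c=4) V(c=5)]
  19. access N: MISS, evict H(c=1). Cache: [N(c=1) Z(c=4) V(c=5)]
  20. access B: MISS, evict N(c=1). Cache: [B(c=1) Z(c=4) V(c=5)]
  21. access B: HIT, count now 2. Cache: [B(c=2) Z(c=4) V(c=5)]
  22. access B: HIT, count now 3. Cache: [B(c=3) Z(c=4) V(c=5)]
  23. access P: MISS, evict B(c=3). Cache: [P(c=1) Z(c=4) V(c=5)]
Total: 12 hits, 11 misses, 8 evictions

Hit rate = 12/23

Answer: 12/23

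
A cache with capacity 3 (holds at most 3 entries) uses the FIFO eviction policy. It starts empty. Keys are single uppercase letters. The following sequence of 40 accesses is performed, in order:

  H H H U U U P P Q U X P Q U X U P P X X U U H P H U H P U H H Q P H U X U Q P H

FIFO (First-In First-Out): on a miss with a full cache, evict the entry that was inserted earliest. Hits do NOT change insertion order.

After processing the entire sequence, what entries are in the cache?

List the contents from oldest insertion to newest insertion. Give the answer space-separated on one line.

Answer: X P H

Derivation:
FIFO simulation (capacity=3):
  1. access H: MISS. Cache (old->new): [H]
  2. access H: HIT. Cache (old->new): [H]
  3. access H: HIT. Cache (old->new): [H]
  4. access U: MISS. Cache (old->new): [H U]
  5. access U: HIT. Cache (old->new): [H U]
  6. access U: HIT. Cache (old->new): [H U]
  7. access P: MISS. Cache (old->new): [H U P]
  8. access P: HIT. Cache (old->new): [H U P]
  9. access Q: MISS, evict H. Cache (old->new): [U P Q]
  10. access U: HIT. Cache (old->new): [U P Q]
  11. access X: MISS, evict U. Cache (old->new): [P Q X]
  12. access P: HIT. Cache (old->new): [P Q X]
  13. access Q: HIT. Cache (old->new): [P Q X]
  14. access U: MISS, evict P. Cache (old->new): [Q X U]
  15. access X: HIT. Cache (old->new): [Q X U]
  16. access U: HIT. Cache (old->new): [Q X U]
  17. access P: MISS, evict Q. Cache (old->new): [X U P]
  18. access P: HIT. Cache (old->new): [X U P]
  19. access X: HIT. Cache (old->new): [X U P]
  20. access X: HIT. Cache (old->new): [X U P]
  21. access U: HIT. Cache (old->new): [X U P]
  22. access U: HIT. Cache (old->new): [X U P]
  23. access H: MISS, evict X. Cache (old->new): [U P H]
  24. access P: HIT. Cache (old->new): [U P H]
  25. access H: HIT. Cache (old->new): [U P H]
  26. access U: HIT. Cache (old->new): [U P H]
  27. access H: HIT. Cache (old->new): [U P H]
  28. access P: HIT. Cache (old->new): [U P H]
  29. access U: HIT. Cache (old->new): [U P H]
  30. access H: HIT. Cache (old->new): [U P H]
  31. access H: HIT. Cache (old->new): [U P H]
  32. access Q: MISS, evict U. Cache (old->new): [P H Q]
  33. access P: HIT. Cache (old->new): [P H Q]
  34. access H: HIT. Cache (old->new): [P H Q]
  35. access U: MISS, evict P. Cache (old->new): [H Q U]
  36. access X: MISS, evict H. Cache (old->new): [Q U X]
  37. access U: HIT. Cache (old->new): [Q U X]
  38. access Q: HIT. Cache (old->new): [Q U X]
  39. access P: MISS, evict Q. Cache (old->new): [U X P]
  40. access H: MISS, evict U. Cache (old->new): [X P H]
Total: 27 hits, 13 misses, 10 evictions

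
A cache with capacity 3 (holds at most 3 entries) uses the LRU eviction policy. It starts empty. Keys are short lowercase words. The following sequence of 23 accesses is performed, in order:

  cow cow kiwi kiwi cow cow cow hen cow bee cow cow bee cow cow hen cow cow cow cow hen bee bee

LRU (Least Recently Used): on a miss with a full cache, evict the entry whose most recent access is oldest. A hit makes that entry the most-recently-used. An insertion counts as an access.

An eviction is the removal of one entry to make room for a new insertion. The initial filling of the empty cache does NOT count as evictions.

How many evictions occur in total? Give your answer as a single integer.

LRU simulation (capacity=3):
  1. access cow: MISS. Cache (LRU->MRU): [cow]
  2. access cow: HIT. Cache (LRU->MRU): [cow]
  3. access kiwi: MISS. Cache (LRU->MRU): [cow kiwi]
  4. access kiwi: HIT. Cache (LRU->MRU): [cow kiwi]
  5. access cow: HIT. Cache (LRU->MRU): [kiwi cow]
  6. access cow: HIT. Cache (LRU->MRU): [kiwi cow]
  7. access cow: HIT. Cache (LRU->MRU): [kiwi cow]
  8. access hen: MISS. Cache (LRU->MRU): [kiwi cow hen]
  9. access cow: HIT. Cache (LRU->MRU): [kiwi hen cow]
  10. access bee: MISS, evict kiwi. Cache (LRU->MRU): [hen cow bee]
  11. access cow: HIT. Cache (LRU->MRU): [hen bee cow]
  12. access cow: HIT. Cache (LRU->MRU): [hen bee cow]
  13. access bee: HIT. Cache (LRU->MRU): [hen cow bee]
  14. access cow: HIT. Cache (LRU->MRU): [hen bee cow]
  15. access cow: HIT. Cache (LRU->MRU): [hen bee cow]
  16. access hen: HIT. Cache (LRU->MRU): [bee cow hen]
  17. access cow: HIT. Cache (LRU->MRU): [bee hen cow]
  18. access cow: HIT. Cache (LRU->MRU): [bee hen cow]
  19. access cow: HIT. Cache (LRU->MRU): [bee hen cow]
  20. access cow: HIT. Cache (LRU->MRU): [bee hen cow]
  21. access hen: HIT. Cache (LRU->MRU): [bee cow hen]
  22. access bee: HIT. Cache (LRU->MRU): [cow hen bee]
  23. access bee: HIT. Cache (LRU->MRU): [cow hen bee]
Total: 19 hits, 4 misses, 1 evictions

Answer: 1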